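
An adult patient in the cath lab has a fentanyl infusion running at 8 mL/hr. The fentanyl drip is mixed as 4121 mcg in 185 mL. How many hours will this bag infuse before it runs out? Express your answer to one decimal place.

23.1 hours

Duration = 185 mL ÷ 8 mL/hr = 23.125 hr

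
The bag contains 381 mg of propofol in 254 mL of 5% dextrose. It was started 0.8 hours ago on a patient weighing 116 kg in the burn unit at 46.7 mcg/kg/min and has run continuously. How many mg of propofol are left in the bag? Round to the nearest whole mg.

121 mg

Dose = 46.7 mcg/kg/min × 116 kg = 5417.2 mcg/min
5417.2 mcg/min × 60 min/hr = 325032 mcg/hr
Concentration = 381 mg ÷ 254 mL = 1.5 mg/mL = 1500 mcg/mL
Rate = 325032 mcg/hr ÷ 1500 mcg/mL = 216.688 mL/hr
Volume infused = 216.688 mL/hr × 0.8 hr = 173.3504 mL
Volume remaining = 254 − 173.3504 = 80.6496 mL
Drug remaining = 80.6496 mL × 1500 mcg/mL = 120974.4 mcg = 120.9744 mg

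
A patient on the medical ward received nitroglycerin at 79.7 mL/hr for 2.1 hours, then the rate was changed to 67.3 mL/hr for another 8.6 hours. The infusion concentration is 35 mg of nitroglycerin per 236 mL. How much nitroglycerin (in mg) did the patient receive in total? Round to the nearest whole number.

Concentration = 35 mg ÷ 236 mL = 0.1483051 mg/mL
Stage 1: 79.7 mL/hr × 2.1 hr = 167.37 mL → 167.37 mL × 0.1483051 mg/mL = 24.82182 mg
Stage 2: 67.3 mL/hr × 8.6 hr = 578.78 mL → 578.78 mL × 0.1483051 mg/mL = 85.83602 mg
Total = 24.82182 + 85.83602 = 110.6578 mg

111 mg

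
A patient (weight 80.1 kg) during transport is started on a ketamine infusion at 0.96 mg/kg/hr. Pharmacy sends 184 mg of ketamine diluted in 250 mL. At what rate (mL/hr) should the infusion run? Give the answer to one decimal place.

Dose = 0.96 mg/kg/hr × 80.1 kg = 76.896 mg/hr
Concentration = 184 mg ÷ 250 mL = 0.736 mg/mL
Rate = 76.896 mg/hr ÷ 0.736 mg/mL = 104.4783 mL/hr

104.5 mL/hr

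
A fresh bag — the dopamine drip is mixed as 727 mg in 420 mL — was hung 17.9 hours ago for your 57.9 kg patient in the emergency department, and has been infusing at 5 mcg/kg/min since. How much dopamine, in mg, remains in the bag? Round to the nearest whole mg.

416 mg

Dose = 5 mcg/kg/min × 57.9 kg = 289.5 mcg/min
289.5 mcg/min × 60 min/hr = 17370 mcg/hr
Concentration = 727 mg ÷ 420 mL = 1.730952 mg/mL = 1730.952 mcg/mL
Rate = 17370 mcg/hr ÷ 1730.952 mcg/mL = 10.03494 mL/hr
Volume infused = 10.03494 mL/hr × 17.9 hr = 179.6254 mL
Volume remaining = 420 − 179.6254 = 240.3746 mL
Drug remaining = 240.3746 mL × 1730.952 mcg/mL = 416077 mcg = 416.077 mg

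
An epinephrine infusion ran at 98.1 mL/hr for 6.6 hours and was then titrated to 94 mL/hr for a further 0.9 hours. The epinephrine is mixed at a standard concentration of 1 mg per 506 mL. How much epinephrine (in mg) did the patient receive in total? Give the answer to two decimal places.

Concentration = 1 mg ÷ 506 mL = 0.001976285 mg/mL
Stage 1: 98.1 mL/hr × 6.6 hr = 647.46 mL → 647.46 mL × 0.001976285 mg/mL = 1.279565 mg
Stage 2: 94 mL/hr × 0.9 hr = 84.6 mL → 84.6 mL × 0.001976285 mg/mL = 0.1671937 mg
Total = 1.279565 + 0.1671937 = 1.446759 mg

1.45 mg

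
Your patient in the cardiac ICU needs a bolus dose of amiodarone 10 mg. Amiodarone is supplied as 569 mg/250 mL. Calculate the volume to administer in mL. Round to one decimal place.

4.4 mL

Concentration = 569 mg ÷ 250 mL = 2.276 mg/mL
Volume = 10 mg ÷ 2.276 mg/mL = 4.393673 mL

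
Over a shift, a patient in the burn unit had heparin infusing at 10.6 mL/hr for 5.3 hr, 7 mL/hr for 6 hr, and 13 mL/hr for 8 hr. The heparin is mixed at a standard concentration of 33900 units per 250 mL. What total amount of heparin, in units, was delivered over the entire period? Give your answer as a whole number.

Concentration = 33900 units ÷ 250 mL = 135.6 units/mL
Stage 1: 10.6 mL/hr × 5.3 hr = 56.18 mL → 56.18 mL × 135.6 units/mL = 7618.008 units
Stage 2: 7 mL/hr × 6 hr = 42 mL → 42 mL × 135.6 units/mL = 5695.2 units
Stage 3: 13 mL/hr × 8 hr = 104 mL → 104 mL × 135.6 units/mL = 14102.4 units
Total = 7618.008 + 5695.2 + 14102.4 = 27415.61 units

27416 units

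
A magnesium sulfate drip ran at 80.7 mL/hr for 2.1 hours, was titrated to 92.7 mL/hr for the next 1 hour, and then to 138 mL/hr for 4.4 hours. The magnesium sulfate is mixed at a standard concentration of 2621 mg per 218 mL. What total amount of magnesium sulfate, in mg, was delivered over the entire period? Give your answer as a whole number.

Concentration = 2621 mg ÷ 218 mL = 12.02294 mg/mL
Stage 1: 80.7 mL/hr × 2.1 hr = 169.47 mL → 169.47 mL × 12.02294 mg/mL = 2037.527 mg
Stage 2: 92.7 mL/hr × 1 hr = 92.7 mL → 92.7 mL × 12.02294 mg/mL = 1114.526 mg
Stage 3: 138 mL/hr × 4.4 hr = 607.2 mL → 607.2 mL × 12.02294 mg/mL = 7300.327 mg
Total = 2037.527 + 1114.526 + 7300.327 = 10452.38 mg

10452 mg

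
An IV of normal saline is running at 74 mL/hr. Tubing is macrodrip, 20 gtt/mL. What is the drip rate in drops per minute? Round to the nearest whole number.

25 gtt/min

74 mL/hr ÷ 60 min/hr = 1.233333 mL/min
1.233333 mL/min × 20 gtt/mL = 24.66667 gtt/min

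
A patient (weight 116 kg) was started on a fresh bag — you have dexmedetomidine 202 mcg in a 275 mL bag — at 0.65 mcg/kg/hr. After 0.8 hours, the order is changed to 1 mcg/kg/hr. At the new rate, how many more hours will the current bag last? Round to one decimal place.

1.2 hours

Initial rate:
Dose = 0.65 mcg/kg/hr × 116 kg = 75.4 mcg/hr
Concentration = 202 mcg ÷ 275 mL = 0.7345455 mcg/mL
Rate = 75.4 mcg/hr ÷ 0.7345455 mcg/mL = 102.6485 mL/hr
Volume infused so far = 102.6485 mL/hr × 0.8 hr = 82.11881 mL
Volume remaining = 275 − 82.11881 = 192.8812 mL
New rate:
Dose = 1 mcg/kg/hr × 116 kg = 116 mcg/hr
Rate = 116 mcg/hr ÷ 0.7345455 mcg/mL = 157.9208 mL/hr
Time remaining = 192.8812 mL ÷ 157.9208 mL/hr = 1.221379 hr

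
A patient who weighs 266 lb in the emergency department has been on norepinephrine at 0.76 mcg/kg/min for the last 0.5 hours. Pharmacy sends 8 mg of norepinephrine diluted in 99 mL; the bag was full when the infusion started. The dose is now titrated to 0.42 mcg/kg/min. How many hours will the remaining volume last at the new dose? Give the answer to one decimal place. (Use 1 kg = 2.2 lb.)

1.7 hours

Initial rate:
Weight = 266 lb ÷ 2.2 lb/kg = 120.9091 kg
Dose = 0.76 mcg/kg/min × 120.9091 kg = 91.89091 mcg/min
91.89091 mcg/min × 60 min/hr = 5513.455 mcg/hr
Concentration = 8 mg ÷ 99 mL = 0.08080808 mg/mL = 80.80808 mcg/mL
Rate = 5513.455 mcg/hr ÷ 80.80808 mcg/mL = 68.229 mL/hr
Volume infused so far = 68.229 mL/hr × 0.5 hr = 34.1145 mL
Volume remaining = 99 − 34.1145 = 64.8855 mL
New rate:
Dose = 0.42 mcg/kg/min × 120.9091 kg = 50.78182 mcg/min
50.78182 mcg/min × 60 min/hr = 3046.909 mcg/hr
Rate = 3046.909 mcg/hr ÷ 80.80808 mcg/mL = 37.7055 mL/hr
Time remaining = 64.8855 mL ÷ 37.7055 mL/hr = 1.72085 hr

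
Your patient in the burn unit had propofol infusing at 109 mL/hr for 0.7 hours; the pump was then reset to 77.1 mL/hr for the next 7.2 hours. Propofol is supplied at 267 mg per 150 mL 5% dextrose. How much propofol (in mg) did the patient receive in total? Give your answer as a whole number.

Concentration = 267 mg ÷ 150 mL = 1.78 mg/mL
Stage 1: 109 mL/hr × 0.7 hr = 76.3 mL → 76.3 mL × 1.78 mg/mL = 135.814 mg
Stage 2: 77.1 mL/hr × 7.2 hr = 555.12 mL → 555.12 mL × 1.78 mg/mL = 988.1136 mg
Total = 135.814 + 988.1136 = 1123.928 mg

1124 mg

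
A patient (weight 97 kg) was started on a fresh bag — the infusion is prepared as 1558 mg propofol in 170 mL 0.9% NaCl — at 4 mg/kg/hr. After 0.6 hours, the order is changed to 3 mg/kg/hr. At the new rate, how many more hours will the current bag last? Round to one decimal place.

Initial rate:
Dose = 4 mg/kg/hr × 97 kg = 388 mg/hr
Concentration = 1558 mg ÷ 170 mL = 9.164706 mg/mL
Rate = 388 mg/hr ÷ 9.164706 mg/mL = 42.33633 mL/hr
Volume infused so far = 42.33633 mL/hr × 0.6 hr = 25.4018 mL
Volume remaining = 170 − 25.4018 = 144.5982 mL
New rate:
Dose = 3 mg/kg/hr × 97 kg = 291 mg/hr
Rate = 291 mg/hr ÷ 9.164706 mg/mL = 31.75225 mL/hr
Time remaining = 144.5982 mL ÷ 31.75225 mL/hr = 4.553952 hr

4.6 hours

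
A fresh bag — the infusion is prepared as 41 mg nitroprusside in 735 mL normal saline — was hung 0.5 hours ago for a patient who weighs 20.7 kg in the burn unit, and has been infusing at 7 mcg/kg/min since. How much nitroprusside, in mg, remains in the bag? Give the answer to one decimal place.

36.7 mg

Dose = 7 mcg/kg/min × 20.7 kg = 144.9 mcg/min
144.9 mcg/min × 60 min/hr = 8694 mcg/hr
Concentration = 41 mg ÷ 735 mL = 0.05578231 mg/mL = 55.78231 mcg/mL
Rate = 8694 mcg/hr ÷ 55.78231 mcg/mL = 155.8559 mL/hr
Volume infused = 155.8559 mL/hr × 0.5 hr = 77.92793 mL
Volume remaining = 735 − 77.92793 = 657.0721 mL
Drug remaining = 657.0721 mL × 55.78231 mcg/mL = 36653 mcg = 36.653 mg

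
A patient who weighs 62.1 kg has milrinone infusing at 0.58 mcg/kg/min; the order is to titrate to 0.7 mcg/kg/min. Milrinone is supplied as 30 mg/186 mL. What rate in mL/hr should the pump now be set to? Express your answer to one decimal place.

16.2 mL/hr

Dose = 0.7 mcg/kg/min × 62.1 kg = 43.47 mcg/min
43.47 mcg/min × 60 min/hr = 2608.2 mcg/hr
Concentration = 30 mg ÷ 186 mL = 0.1612903 mg/mL = 161.2903 mcg/mL
Rate = 2608.2 mcg/hr ÷ 161.2903 mcg/mL = 16.17084 mL/hr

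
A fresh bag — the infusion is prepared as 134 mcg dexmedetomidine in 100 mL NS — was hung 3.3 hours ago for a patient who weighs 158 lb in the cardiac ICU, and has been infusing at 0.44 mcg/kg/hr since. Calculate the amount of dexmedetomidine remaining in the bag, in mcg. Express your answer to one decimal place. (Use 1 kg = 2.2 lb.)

29.7 mcg

Weight = 158 lb ÷ 2.2 lb/kg = 71.81818 kg
Dose = 0.44 mcg/kg/hr × 71.81818 kg = 31.6 mcg/hr
Concentration = 134 mcg ÷ 100 mL = 1.34 mcg/mL
Rate = 31.6 mcg/hr ÷ 1.34 mcg/mL = 23.58209 mL/hr
Volume infused = 23.58209 mL/hr × 3.3 hr = 77.8209 mL
Volume remaining = 100 − 77.8209 = 22.1791 mL
Drug remaining = 22.1791 mL × 1.34 mcg/mL = 29.72 mcg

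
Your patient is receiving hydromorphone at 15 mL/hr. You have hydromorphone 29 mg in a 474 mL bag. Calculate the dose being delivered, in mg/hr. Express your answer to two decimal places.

0.92 mg/hr

Concentration = 29 mg ÷ 474 mL = 0.06118143 mg/mL
Drug rate = 15 mL/hr × 0.06118143 mg/mL = 0.9177215 mg/hr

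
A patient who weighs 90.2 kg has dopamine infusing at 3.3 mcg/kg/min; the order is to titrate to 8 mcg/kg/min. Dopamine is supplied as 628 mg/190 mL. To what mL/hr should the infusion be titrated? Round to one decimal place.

Dose = 8 mcg/kg/min × 90.2 kg = 721.6 mcg/min
721.6 mcg/min × 60 min/hr = 43296 mcg/hr
Concentration = 628 mg ÷ 190 mL = 3.305263 mg/mL = 3305.263 mcg/mL
Rate = 43296 mcg/hr ÷ 3305.263 mcg/mL = 13.09911 mL/hr

13.1 mL/hr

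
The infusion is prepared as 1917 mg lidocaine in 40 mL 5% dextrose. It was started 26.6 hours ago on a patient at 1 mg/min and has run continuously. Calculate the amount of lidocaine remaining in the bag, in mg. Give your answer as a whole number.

1 mg/min × 60 min/hr = 60 mg/hr
Concentration = 1917 mg ÷ 40 mL = 47.925 mg/mL
Rate = 60 mg/hr ÷ 47.925 mg/mL = 1.251956 mL/hr
Volume infused = 1.251956 mL/hr × 26.6 hr = 33.30203 mL
Volume remaining = 40 − 33.30203 = 6.697966 mL
Drug remaining = 6.697966 mL × 47.925 mg/mL = 321 mg

321 mg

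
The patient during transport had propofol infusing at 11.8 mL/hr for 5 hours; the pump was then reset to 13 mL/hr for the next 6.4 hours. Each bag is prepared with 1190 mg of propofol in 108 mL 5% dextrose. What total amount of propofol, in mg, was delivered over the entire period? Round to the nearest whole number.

Concentration = 1190 mg ÷ 108 mL = 11.01852 mg/mL
Stage 1: 11.8 mL/hr × 5 hr = 59 mL → 59 mL × 11.01852 mg/mL = 650.0926 mg
Stage 2: 13 mL/hr × 6.4 hr = 83.2 mL → 83.2 mL × 11.01852 mg/mL = 916.7407 mg
Total = 650.0926 + 916.7407 = 1566.833 mg

1567 mg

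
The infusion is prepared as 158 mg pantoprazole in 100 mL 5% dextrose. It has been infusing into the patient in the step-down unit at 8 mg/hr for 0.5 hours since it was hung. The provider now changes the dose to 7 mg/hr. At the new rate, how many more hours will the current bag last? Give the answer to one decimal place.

22.0 hours

Initial rate:
Concentration = 158 mg ÷ 100 mL = 1.58 mg/mL
Rate = 8 mg/hr ÷ 1.58 mg/mL = 5.063291 mL/hr
Volume infused so far = 5.063291 mL/hr × 0.5 hr = 2.531646 mL
Volume remaining = 100 − 2.531646 = 97.46835 mL
New rate:
Rate = 7 mg/hr ÷ 1.58 mg/mL = 4.43038 mL/hr
Time remaining = 97.46835 mL ÷ 4.43038 mL/hr = 22 hr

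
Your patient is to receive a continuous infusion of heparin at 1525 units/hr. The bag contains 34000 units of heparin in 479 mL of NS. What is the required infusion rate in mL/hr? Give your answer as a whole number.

Concentration = 34000 units ÷ 479 mL = 70.98121 units/mL
Rate = 1525 units/hr ÷ 70.98121 units/mL = 21.48456 mL/hr

21 mL/hr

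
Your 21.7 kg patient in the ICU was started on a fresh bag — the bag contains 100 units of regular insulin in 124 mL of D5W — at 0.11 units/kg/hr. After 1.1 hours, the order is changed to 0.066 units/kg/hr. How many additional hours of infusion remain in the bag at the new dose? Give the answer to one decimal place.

68.0 hours

Initial rate:
Dose = 0.11 units/kg/hr × 21.7 kg = 2.387 units/hr
Concentration = 100 units ÷ 124 mL = 0.8064516 units/mL
Rate = 2.387 units/hr ÷ 0.8064516 units/mL = 2.95988 mL/hr
Volume infused so far = 2.95988 mL/hr × 1.1 hr = 3.255868 mL
Volume remaining = 124 − 3.255868 = 120.7441 mL
New rate:
Dose = 0.066 units/kg/hr × 21.7 kg = 1.4322 units/hr
Rate = 1.4322 units/hr ÷ 0.8064516 units/mL = 1.775928 mL/hr
Time remaining = 120.7441 mL ÷ 1.775928 mL/hr = 67.98932 hr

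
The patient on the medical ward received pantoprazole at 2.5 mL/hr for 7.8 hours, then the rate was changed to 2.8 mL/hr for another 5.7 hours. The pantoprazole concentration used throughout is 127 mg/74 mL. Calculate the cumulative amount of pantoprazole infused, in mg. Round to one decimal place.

60.9 mg

Concentration = 127 mg ÷ 74 mL = 1.716216 mg/mL
Stage 1: 2.5 mL/hr × 7.8 hr = 19.5 mL → 19.5 mL × 1.716216 mg/mL = 33.46622 mg
Stage 2: 2.8 mL/hr × 5.7 hr = 15.96 mL → 15.96 mL × 1.716216 mg/mL = 27.39081 mg
Total = 33.46622 + 27.39081 = 60.85703 mg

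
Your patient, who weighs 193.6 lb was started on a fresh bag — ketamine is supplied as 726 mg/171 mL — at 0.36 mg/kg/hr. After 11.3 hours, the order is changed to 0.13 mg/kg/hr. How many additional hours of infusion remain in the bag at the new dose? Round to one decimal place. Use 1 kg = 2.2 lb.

32.2 hours

Initial rate:
Weight = 193.6 lb ÷ 2.2 lb/kg = 88 kg
Dose = 0.36 mg/kg/hr × 88 kg = 31.68 mg/hr
Concentration = 726 mg ÷ 171 mL = 4.245614 mg/mL
Rate = 31.68 mg/hr ÷ 4.245614 mg/mL = 7.461818 mL/hr
Volume infused so far = 7.461818 mL/hr × 11.3 hr = 84.31855 mL
Volume remaining = 171 − 84.31855 = 86.68145 mL
New rate:
Dose = 0.13 mg/kg/hr × 88 kg = 11.44 mg/hr
Rate = 11.44 mg/hr ÷ 4.245614 mg/mL = 2.694545 mL/hr
Time remaining = 86.68145 mL ÷ 2.694545 mL/hr = 32.16923 hr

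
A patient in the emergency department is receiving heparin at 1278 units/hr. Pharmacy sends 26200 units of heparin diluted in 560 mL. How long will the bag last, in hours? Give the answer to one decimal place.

20.5 hours

Concentration = 26200 units ÷ 560 mL = 46.78571 units/mL
Rate = 1278 units/hr ÷ 46.78571 units/mL = 27.31603 mL/hr
Duration = 560 mL ÷ 27.31603 mL/hr = 20.50078 hr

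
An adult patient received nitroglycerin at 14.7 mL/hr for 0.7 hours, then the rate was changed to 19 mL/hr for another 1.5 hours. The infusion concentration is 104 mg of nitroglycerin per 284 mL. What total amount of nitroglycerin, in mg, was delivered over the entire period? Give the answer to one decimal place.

14.2 mg

Concentration = 104 mg ÷ 284 mL = 0.3661972 mg/mL
Stage 1: 14.7 mL/hr × 0.7 hr = 10.29 mL → 10.29 mL × 0.3661972 mg/mL = 3.768169 mg
Stage 2: 19 mL/hr × 1.5 hr = 28.5 mL → 28.5 mL × 0.3661972 mg/mL = 10.43662 mg
Total = 3.768169 + 10.43662 = 14.20479 mg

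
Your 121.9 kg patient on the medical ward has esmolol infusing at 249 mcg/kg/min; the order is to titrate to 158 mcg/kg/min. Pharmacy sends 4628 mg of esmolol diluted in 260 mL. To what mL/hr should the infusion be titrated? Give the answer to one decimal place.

Dose = 158 mcg/kg/min × 121.9 kg = 19260.2 mcg/min
19260.2 mcg/min × 60 min/hr = 1155612 mcg/hr
Concentration = 4628 mg ÷ 260 mL = 17.8 mg/mL = 17800 mcg/mL
Rate = 1155612 mcg/hr ÷ 17800 mcg/mL = 64.92202 mL/hr

64.9 mL/hr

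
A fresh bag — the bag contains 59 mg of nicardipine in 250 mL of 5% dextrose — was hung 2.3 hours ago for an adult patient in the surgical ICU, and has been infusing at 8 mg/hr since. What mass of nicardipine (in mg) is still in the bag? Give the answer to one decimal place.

Concentration = 59 mg ÷ 250 mL = 0.236 mg/mL
Rate = 8 mg/hr ÷ 0.236 mg/mL = 33.89831 mL/hr
Volume infused = 33.89831 mL/hr × 2.3 hr = 77.9661 mL
Volume remaining = 250 − 77.9661 = 172.0339 mL
Drug remaining = 172.0339 mL × 0.236 mg/mL = 40.6 mg

40.6 mg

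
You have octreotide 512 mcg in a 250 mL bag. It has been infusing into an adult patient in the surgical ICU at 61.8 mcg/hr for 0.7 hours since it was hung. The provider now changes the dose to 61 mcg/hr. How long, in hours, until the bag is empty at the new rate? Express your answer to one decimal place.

Initial rate:
Concentration = 512 mcg ÷ 250 mL = 2.048 mcg/mL
Rate = 61.8 mcg/hr ÷ 2.048 mcg/mL = 30.17578 mL/hr
Volume infused so far = 30.17578 mL/hr × 0.7 hr = 21.12305 mL
Volume remaining = 250 − 21.12305 = 228.877 mL
New rate:
Rate = 61 mcg/hr ÷ 2.048 mcg/mL = 29.78516 mL/hr
Time remaining = 228.877 mL ÷ 29.78516 mL/hr = 7.684262 hr

7.7 hours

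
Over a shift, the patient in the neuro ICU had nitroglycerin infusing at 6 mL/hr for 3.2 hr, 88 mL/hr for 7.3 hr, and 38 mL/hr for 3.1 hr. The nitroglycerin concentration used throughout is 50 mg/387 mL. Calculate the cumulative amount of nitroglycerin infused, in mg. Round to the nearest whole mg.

101 mg

Concentration = 50 mg ÷ 387 mL = 0.129199 mg/mL
Stage 1: 6 mL/hr × 3.2 hr = 19.2 mL → 19.2 mL × 0.129199 mg/mL = 2.48062 mg
Stage 2: 88 mL/hr × 7.3 hr = 642.4 mL → 642.4 mL × 0.129199 mg/mL = 82.99742 mg
Stage 3: 38 mL/hr × 3.1 hr = 117.8 mL → 117.8 mL × 0.129199 mg/mL = 15.21964 mg
Total = 2.48062 + 82.99742 + 15.21964 = 100.6977 mg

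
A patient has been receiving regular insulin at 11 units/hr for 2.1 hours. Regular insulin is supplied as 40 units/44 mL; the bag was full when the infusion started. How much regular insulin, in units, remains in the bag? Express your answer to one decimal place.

Concentration = 40 units ÷ 44 mL = 0.9090909 units/mL
Rate = 11 units/hr ÷ 0.9090909 units/mL = 12.1 mL/hr
Volume infused = 12.1 mL/hr × 2.1 hr = 25.41 mL
Volume remaining = 44 − 25.41 = 18.59 mL
Drug remaining = 18.59 mL × 0.9090909 units/mL = 16.9 units

16.9 units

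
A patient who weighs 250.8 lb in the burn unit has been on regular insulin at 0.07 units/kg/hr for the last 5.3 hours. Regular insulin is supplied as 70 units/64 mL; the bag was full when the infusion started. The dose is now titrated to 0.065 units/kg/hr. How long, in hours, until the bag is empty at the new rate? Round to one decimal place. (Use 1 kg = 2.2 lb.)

Initial rate:
Weight = 250.8 lb ÷ 2.2 lb/kg = 114 kg
Dose = 0.07 units/kg/hr × 114 kg = 7.98 units/hr
Concentration = 70 units ÷ 64 mL = 1.09375 units/mL
Rate = 7.98 units/hr ÷ 1.09375 units/mL = 7.296 mL/hr
Volume infused so far = 7.296 mL/hr × 5.3 hr = 38.6688 mL
Volume remaining = 64 − 38.6688 = 25.3312 mL
New rate:
Dose = 0.065 units/kg/hr × 114 kg = 7.41 units/hr
Rate = 7.41 units/hr ÷ 1.09375 units/mL = 6.774857 mL/hr
Time remaining = 25.3312 mL ÷ 6.774857 mL/hr = 3.739001 hr

3.7 hours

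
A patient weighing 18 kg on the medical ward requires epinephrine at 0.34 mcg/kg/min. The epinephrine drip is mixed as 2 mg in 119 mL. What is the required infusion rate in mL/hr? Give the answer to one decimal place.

Dose = 0.34 mcg/kg/min × 18 kg = 6.12 mcg/min
6.12 mcg/min × 60 min/hr = 367.2 mcg/hr
Concentration = 2 mg ÷ 119 mL = 0.01680672 mg/mL = 16.80672 mcg/mL
Rate = 367.2 mcg/hr ÷ 16.80672 mcg/mL = 21.8484 mL/hr

21.8 mL/hr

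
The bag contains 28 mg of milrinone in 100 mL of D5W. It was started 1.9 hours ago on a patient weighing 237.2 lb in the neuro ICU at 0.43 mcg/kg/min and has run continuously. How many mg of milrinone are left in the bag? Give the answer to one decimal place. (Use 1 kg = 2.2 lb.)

22.7 mg

Weight = 237.2 lb ÷ 2.2 lb/kg = 107.8182 kg
Dose = 0.43 mcg/kg/min × 107.8182 kg = 46.36182 mcg/min
46.36182 mcg/min × 60 min/hr = 2781.709 mcg/hr
Concentration = 28 mg ÷ 100 mL = 0.28 mg/mL = 280 mcg/mL
Rate = 2781.709 mcg/hr ÷ 280 mcg/mL = 9.934675 mL/hr
Volume infused = 9.934675 mL/hr × 1.9 hr = 18.87588 mL
Volume remaining = 100 − 18.87588 = 81.12412 mL
Drug remaining = 81.12412 mL × 280 mcg/mL = 22714.75 mcg = 22.71475 mg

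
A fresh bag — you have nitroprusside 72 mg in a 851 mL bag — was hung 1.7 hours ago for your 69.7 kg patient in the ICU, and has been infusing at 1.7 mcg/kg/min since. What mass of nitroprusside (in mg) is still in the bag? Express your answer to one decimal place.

59.9 mg

Dose = 1.7 mcg/kg/min × 69.7 kg = 118.49 mcg/min
118.49 mcg/min × 60 min/hr = 7109.4 mcg/hr
Concentration = 72 mg ÷ 851 mL = 0.08460635 mg/mL = 84.60635 mcg/mL
Rate = 7109.4 mcg/hr ÷ 84.60635 mcg/mL = 84.02916 mL/hr
Volume infused = 84.02916 mL/hr × 1.7 hr = 142.8496 mL
Volume remaining = 851 − 142.8496 = 708.1504 mL
Drug remaining = 708.1504 mL × 84.60635 mcg/mL = 59914.02 mcg = 59.91402 mg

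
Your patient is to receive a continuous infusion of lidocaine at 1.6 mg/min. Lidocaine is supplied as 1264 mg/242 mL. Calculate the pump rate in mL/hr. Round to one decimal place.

1.6 mg/min × 60 min/hr = 96 mg/hr
Concentration = 1264 mg ÷ 242 mL = 5.22314 mg/mL
Rate = 96 mg/hr ÷ 5.22314 mg/mL = 18.37975 mL/hr

18.4 mL/hr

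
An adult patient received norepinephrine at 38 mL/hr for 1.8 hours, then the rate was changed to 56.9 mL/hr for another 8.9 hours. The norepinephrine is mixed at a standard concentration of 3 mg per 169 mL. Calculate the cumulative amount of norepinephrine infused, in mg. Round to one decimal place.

10.2 mg

Concentration = 3 mg ÷ 169 mL = 0.01775148 mg/mL
Stage 1: 38 mL/hr × 1.8 hr = 68.4 mL → 68.4 mL × 0.01775148 mg/mL = 1.214201 mg
Stage 2: 56.9 mL/hr × 8.9 hr = 506.41 mL → 506.41 mL × 0.01775148 mg/mL = 8.989527 mg
Total = 1.214201 + 8.989527 = 10.20373 mg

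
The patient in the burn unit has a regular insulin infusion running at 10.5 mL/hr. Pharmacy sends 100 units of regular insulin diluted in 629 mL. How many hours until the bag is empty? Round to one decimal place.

Duration = 629 mL ÷ 10.5 mL/hr = 59.90476 hr

59.9 hours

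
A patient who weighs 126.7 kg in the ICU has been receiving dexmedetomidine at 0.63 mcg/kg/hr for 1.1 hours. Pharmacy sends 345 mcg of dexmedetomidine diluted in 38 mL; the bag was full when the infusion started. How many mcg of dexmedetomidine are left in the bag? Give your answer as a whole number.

Dose = 0.63 mcg/kg/hr × 126.7 kg = 79.821 mcg/hr
Concentration = 345 mcg ÷ 38 mL = 9.078947 mcg/mL
Rate = 79.821 mcg/hr ÷ 9.078947 mcg/mL = 8.791878 mL/hr
Volume infused = 8.791878 mL/hr × 1.1 hr = 9.671066 mL
Volume remaining = 38 − 9.671066 = 28.32893 mL
Drug remaining = 28.32893 mL × 9.078947 mcg/mL = 257.1969 mcg

257 mcg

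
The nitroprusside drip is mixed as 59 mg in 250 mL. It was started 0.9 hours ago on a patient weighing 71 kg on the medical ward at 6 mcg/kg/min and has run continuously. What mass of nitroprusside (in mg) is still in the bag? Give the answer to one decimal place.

36.0 mg

Dose = 6 mcg/kg/min × 71 kg = 426 mcg/min
426 mcg/min × 60 min/hr = 25560 mcg/hr
Concentration = 59 mg ÷ 250 mL = 0.236 mg/mL = 236 mcg/mL
Rate = 25560 mcg/hr ÷ 236 mcg/mL = 108.3051 mL/hr
Volume infused = 108.3051 mL/hr × 0.9 hr = 97.47458 mL
Volume remaining = 250 − 97.47458 = 152.5254 mL
Drug remaining = 152.5254 mL × 236 mcg/mL = 35996 mcg = 35.996 mg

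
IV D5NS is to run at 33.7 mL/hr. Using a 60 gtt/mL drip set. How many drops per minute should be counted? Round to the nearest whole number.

34 gtt/min

33.7 mL/hr ÷ 60 min/hr = 0.5616667 mL/min
0.5616667 mL/min × 60 gtt/mL = 33.7 gtt/min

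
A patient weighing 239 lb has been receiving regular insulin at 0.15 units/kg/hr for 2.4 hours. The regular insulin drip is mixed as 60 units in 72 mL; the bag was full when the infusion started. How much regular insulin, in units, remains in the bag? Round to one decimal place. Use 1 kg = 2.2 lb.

Weight = 239 lb ÷ 2.2 lb/kg = 108.6364 kg
Dose = 0.15 units/kg/hr × 108.6364 kg = 16.29545 units/hr
Concentration = 60 units ÷ 72 mL = 0.8333333 units/mL
Rate = 16.29545 units/hr ÷ 0.8333333 units/mL = 19.55455 mL/hr
Volume infused = 19.55455 mL/hr × 2.4 hr = 46.93091 mL
Volume remaining = 72 − 46.93091 = 25.06909 mL
Drug remaining = 25.06909 mL × 0.8333333 units/mL = 20.89091 units

20.9 units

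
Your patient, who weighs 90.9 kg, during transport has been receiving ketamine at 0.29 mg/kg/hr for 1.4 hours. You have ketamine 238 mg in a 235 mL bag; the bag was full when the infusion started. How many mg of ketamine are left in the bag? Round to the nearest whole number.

Dose = 0.29 mg/kg/hr × 90.9 kg = 26.361 mg/hr
Concentration = 238 mg ÷ 235 mL = 1.012766 mg/mL
Rate = 26.361 mg/hr ÷ 1.012766 mg/mL = 26.02872 mL/hr
Volume infused = 26.02872 mL/hr × 1.4 hr = 36.44021 mL
Volume remaining = 235 − 36.44021 = 198.5598 mL
Drug remaining = 198.5598 mL × 1.012766 mg/mL = 201.0946 mg

201 mg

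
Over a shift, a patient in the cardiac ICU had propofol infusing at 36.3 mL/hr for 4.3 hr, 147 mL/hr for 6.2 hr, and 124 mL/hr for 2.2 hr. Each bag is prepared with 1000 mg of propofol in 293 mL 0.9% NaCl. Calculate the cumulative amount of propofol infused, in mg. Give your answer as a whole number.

Concentration = 1000 mg ÷ 293 mL = 3.412969 mg/mL
Stage 1: 36.3 mL/hr × 4.3 hr = 156.09 mL → 156.09 mL × 3.412969 mg/mL = 532.7304 mg
Stage 2: 147 mL/hr × 6.2 hr = 911.4 mL → 911.4 mL × 3.412969 mg/mL = 3110.58 mg
Stage 3: 124 mL/hr × 2.2 hr = 272.8 mL → 272.8 mL × 3.412969 mg/mL = 931.058 mg
Total = 532.7304 + 3110.58 + 931.058 = 4574.369 mg

4574 mg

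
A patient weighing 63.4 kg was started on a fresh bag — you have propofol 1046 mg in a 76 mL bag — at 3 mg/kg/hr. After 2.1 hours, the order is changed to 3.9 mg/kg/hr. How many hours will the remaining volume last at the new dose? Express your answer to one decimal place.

2.6 hours

Initial rate:
Dose = 3 mg/kg/hr × 63.4 kg = 190.2 mg/hr
Concentration = 1046 mg ÷ 76 mL = 13.76316 mg/mL
Rate = 190.2 mg/hr ÷ 13.76316 mg/mL = 13.8195 mL/hr
Volume infused so far = 13.8195 mL/hr × 2.1 hr = 29.02096 mL
Volume remaining = 76 − 29.02096 = 46.97904 mL
New rate:
Dose = 3.9 mg/kg/hr × 63.4 kg = 247.26 mg/hr
Rate = 247.26 mg/hr ÷ 13.76316 mg/mL = 17.96535 mL/hr
Time remaining = 46.97904 mL ÷ 17.96535 mL/hr = 2.61498 hr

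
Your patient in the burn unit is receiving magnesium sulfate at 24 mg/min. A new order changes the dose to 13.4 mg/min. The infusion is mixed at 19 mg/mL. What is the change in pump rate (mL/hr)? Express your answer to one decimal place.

33.5 mL/hr

At the current dose:
24 mg/min × 60 min/hr = 1440 mg/hr
Rate = 1440 mg/hr ÷ 19 mg/mL = 75.78947 mL/hr
At the new dose:
13.4 mg/min × 60 min/hr = 804 mg/hr
Rate = 804 mg/hr ÷ 19 mg/mL = 42.31579 mL/hr
Change = 42.31579 − 75.78947 = -33.47368 mL/hr → 33.47368 mL/hr decrease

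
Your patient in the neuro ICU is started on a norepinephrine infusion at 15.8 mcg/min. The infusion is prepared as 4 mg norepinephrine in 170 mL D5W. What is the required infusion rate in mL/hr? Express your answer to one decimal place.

15.8 mcg/min × 60 min/hr = 948 mcg/hr
Concentration = 4 mg ÷ 170 mL = 0.02352941 mg/mL = 23.52941 mcg/mL
Rate = 948 mcg/hr ÷ 23.52941 mcg/mL = 40.29 mL/hr

40.3 mL/hr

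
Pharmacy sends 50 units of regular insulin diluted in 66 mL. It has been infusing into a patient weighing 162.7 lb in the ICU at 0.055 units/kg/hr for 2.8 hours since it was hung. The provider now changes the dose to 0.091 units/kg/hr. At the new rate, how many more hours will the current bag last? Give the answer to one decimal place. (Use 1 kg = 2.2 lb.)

5.7 hours

Initial rate:
Weight = 162.7 lb ÷ 2.2 lb/kg = 73.95455 kg
Dose = 0.055 units/kg/hr × 73.95455 kg = 4.0675 units/hr
Concentration = 50 units ÷ 66 mL = 0.7575758 units/mL
Rate = 4.0675 units/hr ÷ 0.7575758 units/mL = 5.3691 mL/hr
Volume infused so far = 5.3691 mL/hr × 2.8 hr = 15.03348 mL
Volume remaining = 66 − 15.03348 = 50.96652 mL
New rate:
Dose = 0.091 units/kg/hr × 73.95455 kg = 6.729864 units/hr
Rate = 6.729864 units/hr ÷ 0.7575758 units/mL = 8.88342 mL/hr
Time remaining = 50.96652 mL ÷ 8.88342 mL/hr = 5.737263 hr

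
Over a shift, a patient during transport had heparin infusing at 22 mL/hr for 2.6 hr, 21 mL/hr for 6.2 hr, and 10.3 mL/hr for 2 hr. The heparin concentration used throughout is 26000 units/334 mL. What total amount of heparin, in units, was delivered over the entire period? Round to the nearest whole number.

Concentration = 26000 units ÷ 334 mL = 77.84431 units/mL
Stage 1: 22 mL/hr × 2.6 hr = 57.2 mL → 57.2 mL × 77.84431 units/mL = 4452.695 units
Stage 2: 21 mL/hr × 6.2 hr = 130.2 mL → 130.2 mL × 77.84431 units/mL = 10135.33 units
Stage 3: 10.3 mL/hr × 2 hr = 20.6 mL → 20.6 mL × 77.84431 units/mL = 1603.593 units
Total = 4452.695 + 10135.33 + 1603.593 = 16191.62 units

16192 units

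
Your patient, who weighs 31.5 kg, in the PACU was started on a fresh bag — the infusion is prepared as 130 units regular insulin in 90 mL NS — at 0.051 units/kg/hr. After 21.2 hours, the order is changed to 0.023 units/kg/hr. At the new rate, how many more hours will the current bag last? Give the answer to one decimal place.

Initial rate:
Dose = 0.051 units/kg/hr × 31.5 kg = 1.6065 units/hr
Concentration = 130 units ÷ 90 mL = 1.444444 units/mL
Rate = 1.6065 units/hr ÷ 1.444444 units/mL = 1.112192 mL/hr
Volume infused so far = 1.112192 mL/hr × 21.2 hr = 23.57848 mL
Volume remaining = 90 − 23.57848 = 66.42152 mL
New rate:
Dose = 0.023 units/kg/hr × 31.5 kg = 0.7245 units/hr
Rate = 0.7245 units/hr ÷ 1.444444 units/mL = 0.5015769 mL/hr
Time remaining = 66.42152 mL ÷ 0.5015769 mL/hr = 132.4254 hr

132.4 hours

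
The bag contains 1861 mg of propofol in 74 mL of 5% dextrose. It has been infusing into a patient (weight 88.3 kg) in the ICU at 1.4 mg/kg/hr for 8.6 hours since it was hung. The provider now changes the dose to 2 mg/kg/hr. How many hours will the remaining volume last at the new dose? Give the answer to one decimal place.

4.5 hours

Initial rate:
Dose = 1.4 mg/kg/hr × 88.3 kg = 123.62 mg/hr
Concentration = 1861 mg ÷ 74 mL = 25.14865 mg/mL
Rate = 123.62 mg/hr ÷ 25.14865 mg/mL = 4.915572 mL/hr
Volume infused so far = 4.915572 mL/hr × 8.6 hr = 42.27392 mL
Volume remaining = 74 − 42.27392 = 31.72608 mL
New rate:
Dose = 2 mg/kg/hr × 88.3 kg = 176.6 mg/hr
Rate = 176.6 mg/hr ÷ 25.14865 mg/mL = 7.022246 mL/hr
Time remaining = 31.72608 mL ÷ 7.022246 mL/hr = 4.517939 hr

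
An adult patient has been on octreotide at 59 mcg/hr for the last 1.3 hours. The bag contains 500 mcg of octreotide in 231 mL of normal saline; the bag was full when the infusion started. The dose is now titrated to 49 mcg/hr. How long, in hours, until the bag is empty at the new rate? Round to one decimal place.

Initial rate:
Concentration = 500 mcg ÷ 231 mL = 2.164502 mcg/mL
Rate = 59 mcg/hr ÷ 2.164502 mcg/mL = 27.258 mL/hr
Volume infused so far = 27.258 mL/hr × 1.3 hr = 35.4354 mL
Volume remaining = 231 − 35.4354 = 195.5646 mL
New rate:
Rate = 49 mcg/hr ÷ 2.164502 mcg/mL = 22.638 mL/hr
Time remaining = 195.5646 mL ÷ 22.638 mL/hr = 8.638776 hr

8.6 hours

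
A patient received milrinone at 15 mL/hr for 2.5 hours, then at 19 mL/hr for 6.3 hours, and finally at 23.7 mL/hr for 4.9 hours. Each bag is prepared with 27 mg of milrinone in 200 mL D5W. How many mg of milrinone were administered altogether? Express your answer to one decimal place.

Concentration = 27 mg ÷ 200 mL = 0.135 mg/mL
Stage 1: 15 mL/hr × 2.5 hr = 37.5 mL → 37.5 mL × 0.135 mg/mL = 5.0625 mg
Stage 2: 19 mL/hr × 6.3 hr = 119.7 mL → 119.7 mL × 0.135 mg/mL = 16.1595 mg
Stage 3: 23.7 mL/hr × 4.9 hr = 116.13 mL → 116.13 mL × 0.135 mg/mL = 15.67755 mg
Total = 5.0625 + 16.1595 + 15.67755 = 36.89955 mg

36.9 mg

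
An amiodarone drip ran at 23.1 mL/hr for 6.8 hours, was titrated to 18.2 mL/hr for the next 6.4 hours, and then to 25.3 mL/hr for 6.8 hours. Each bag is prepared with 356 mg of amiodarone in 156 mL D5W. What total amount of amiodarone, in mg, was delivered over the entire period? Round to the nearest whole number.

1017 mg

Concentration = 356 mg ÷ 156 mL = 2.282051 mg/mL
Stage 1: 23.1 mL/hr × 6.8 hr = 157.08 mL → 157.08 mL × 2.282051 mg/mL = 358.4646 mg
Stage 2: 18.2 mL/hr × 6.4 hr = 116.48 mL → 116.48 mL × 2.282051 mg/mL = 265.8133 mg
Stage 3: 25.3 mL/hr × 6.8 hr = 172.04 mL → 172.04 mL × 2.282051 mg/mL = 392.6041 mg
Total = 358.4646 + 265.8133 + 392.6041 = 1016.882 mg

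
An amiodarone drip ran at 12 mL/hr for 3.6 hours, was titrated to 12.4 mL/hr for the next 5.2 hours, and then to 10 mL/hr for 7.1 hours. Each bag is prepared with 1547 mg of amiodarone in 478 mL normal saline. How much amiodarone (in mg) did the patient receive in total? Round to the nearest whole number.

578 mg

Concentration = 1547 mg ÷ 478 mL = 3.236402 mg/mL
Stage 1: 12 mL/hr × 3.6 hr = 43.2 mL → 43.2 mL × 3.236402 mg/mL = 139.8126 mg
Stage 2: 12.4 mL/hr × 5.2 hr = 64.48 mL → 64.48 mL × 3.236402 mg/mL = 208.6832 mg
Stage 3: 10 mL/hr × 7.1 hr = 71 mL → 71 mL × 3.236402 mg/mL = 229.7845 mg
Total = 139.8126 + 208.6832 + 229.7845 = 578.2803 mg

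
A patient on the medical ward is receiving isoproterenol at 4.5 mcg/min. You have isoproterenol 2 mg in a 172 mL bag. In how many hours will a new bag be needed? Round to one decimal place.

4.5 mcg/min × 60 min/hr = 270 mcg/hr
Concentration = 2 mg ÷ 172 mL = 0.01162791 mg/mL = 11.62791 mcg/mL
Rate = 270 mcg/hr ÷ 11.62791 mcg/mL = 23.22 mL/hr
Duration = 172 mL ÷ 23.22 mL/hr = 7.407407 hr

7.4 hours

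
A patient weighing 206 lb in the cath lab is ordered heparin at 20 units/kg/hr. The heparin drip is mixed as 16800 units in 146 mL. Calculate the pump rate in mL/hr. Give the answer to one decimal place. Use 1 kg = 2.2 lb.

16.3 mL/hr

Weight = 206 lb ÷ 2.2 lb/kg = 93.63636 kg
Dose = 20 units/kg/hr × 93.63636 kg = 1872.727 units/hr
Concentration = 16800 units ÷ 146 mL = 115.0685 units/mL
Rate = 1872.727 units/hr ÷ 115.0685 units/mL = 16.27489 mL/hr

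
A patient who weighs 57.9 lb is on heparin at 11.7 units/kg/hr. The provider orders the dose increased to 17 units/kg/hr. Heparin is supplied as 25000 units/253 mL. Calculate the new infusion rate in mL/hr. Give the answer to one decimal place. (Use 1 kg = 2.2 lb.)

Weight = 57.9 lb ÷ 2.2 lb/kg = 26.31818 kg
Dose = 17 units/kg/hr × 26.31818 kg = 447.4091 units/hr
Concentration = 25000 units ÷ 253 mL = 98.81423 units/mL
Rate = 447.4091 units/hr ÷ 98.81423 units/mL = 4.52778 mL/hr

4.5 mL/hr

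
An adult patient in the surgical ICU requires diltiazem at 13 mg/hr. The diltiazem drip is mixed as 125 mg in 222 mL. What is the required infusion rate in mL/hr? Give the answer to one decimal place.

Concentration = 125 mg ÷ 222 mL = 0.5630631 mg/mL
Rate = 13 mg/hr ÷ 0.5630631 mg/mL = 23.088 mL/hr

23.1 mL/hr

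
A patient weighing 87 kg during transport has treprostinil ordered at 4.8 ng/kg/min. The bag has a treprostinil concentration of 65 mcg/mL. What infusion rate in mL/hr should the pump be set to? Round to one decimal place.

Dose = 4.8 ng/kg/min × 87 kg = 417.6 ng/min
417.6 ng/min × 60 min/hr = 25056 ng/hr
Concentration = 65 mcg/mL = 65000 ng/mL
Rate = 25056 ng/hr ÷ 65000 ng/mL = 0.3854769 mL/hr

0.4 mL/hr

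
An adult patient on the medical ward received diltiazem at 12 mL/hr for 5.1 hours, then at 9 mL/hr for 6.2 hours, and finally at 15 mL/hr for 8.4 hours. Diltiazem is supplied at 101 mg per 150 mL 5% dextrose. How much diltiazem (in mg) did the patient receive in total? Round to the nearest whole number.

164 mg

Concentration = 101 mg ÷ 150 mL = 0.6733333 mg/mL
Stage 1: 12 mL/hr × 5.1 hr = 61.2 mL → 61.2 mL × 0.6733333 mg/mL = 41.208 mg
Stage 2: 9 mL/hr × 6.2 hr = 55.8 mL → 55.8 mL × 0.6733333 mg/mL = 37.572 mg
Stage 3: 15 mL/hr × 8.4 hr = 126 mL → 126 mL × 0.6733333 mg/mL = 84.84 mg
Total = 41.208 + 37.572 + 84.84 = 163.62 mg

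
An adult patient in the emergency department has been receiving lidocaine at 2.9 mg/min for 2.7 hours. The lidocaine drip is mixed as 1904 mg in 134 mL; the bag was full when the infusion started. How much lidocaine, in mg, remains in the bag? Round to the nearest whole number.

2.9 mg/min × 60 min/hr = 174 mg/hr
Concentration = 1904 mg ÷ 134 mL = 14.20896 mg/mL
Rate = 174 mg/hr ÷ 14.20896 mg/mL = 12.2458 mL/hr
Volume infused = 12.2458 mL/hr × 2.7 hr = 33.06366 mL
Volume remaining = 134 − 33.06366 = 100.9363 mL
Drug remaining = 100.9363 mL × 14.20896 mg/mL = 1434.2 mg

1434 mg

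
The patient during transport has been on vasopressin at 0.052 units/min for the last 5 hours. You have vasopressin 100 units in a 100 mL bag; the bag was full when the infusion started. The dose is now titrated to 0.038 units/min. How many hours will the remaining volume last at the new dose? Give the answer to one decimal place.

37.0 hours

Initial rate:
0.052 units/min × 60 min/hr = 3.12 units/hr
Concentration = 100 units ÷ 100 mL = 1 units/mL
Rate = 3.12 units/hr ÷ 1 units/mL = 3.12 mL/hr
Volume infused so far = 3.12 mL/hr × 5 hr = 15.6 mL
Volume remaining = 100 − 15.6 = 84.4 mL
New rate:
0.038 units/min × 60 min/hr = 2.28 units/hr
Rate = 2.28 units/hr ÷ 1 units/mL = 2.28 mL/hr
Time remaining = 84.4 mL ÷ 2.28 mL/hr = 37.01754 hr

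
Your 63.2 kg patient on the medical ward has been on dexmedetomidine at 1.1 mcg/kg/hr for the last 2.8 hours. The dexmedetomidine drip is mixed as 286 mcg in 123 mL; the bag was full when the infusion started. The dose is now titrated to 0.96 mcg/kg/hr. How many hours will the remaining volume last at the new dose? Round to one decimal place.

Initial rate:
Dose = 1.1 mcg/kg/hr × 63.2 kg = 69.52 mcg/hr
Concentration = 286 mcg ÷ 123 mL = 2.325203 mcg/mL
Rate = 69.52 mcg/hr ÷ 2.325203 mcg/mL = 29.89846 mL/hr
Volume infused so far = 29.89846 mL/hr × 2.8 hr = 83.71569 mL
Volume remaining = 123 − 83.71569 = 39.28431 mL
New rate:
Dose = 0.96 mcg/kg/hr × 63.2 kg = 60.672 mcg/hr
Rate = 60.672 mcg/hr ÷ 2.325203 mcg/mL = 26.0932 mL/hr
Time remaining = 39.28431 mL ÷ 26.0932 mL/hr = 1.505538 hr

1.5 hours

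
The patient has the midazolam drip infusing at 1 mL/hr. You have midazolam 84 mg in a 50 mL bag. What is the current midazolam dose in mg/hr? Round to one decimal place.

Concentration = 84 mg ÷ 50 mL = 1.68 mg/mL
Drug rate = 1 mL/hr × 1.68 mg/mL = 1.68 mg/hr

1.7 mg/hr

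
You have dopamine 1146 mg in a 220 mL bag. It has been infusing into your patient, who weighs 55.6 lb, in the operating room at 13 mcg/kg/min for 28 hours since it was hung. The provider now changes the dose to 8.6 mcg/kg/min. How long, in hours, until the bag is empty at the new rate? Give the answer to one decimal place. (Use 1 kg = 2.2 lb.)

45.6 hours

Initial rate:
Weight = 55.6 lb ÷ 2.2 lb/kg = 25.27273 kg
Dose = 13 mcg/kg/min × 25.27273 kg = 328.5455 mcg/min
328.5455 mcg/min × 60 min/hr = 19712.73 mcg/hr
Concentration = 1146 mg ÷ 220 mL = 5.209091 mg/mL = 5209.091 mcg/mL
Rate = 19712.73 mcg/hr ÷ 5209.091 mcg/mL = 3.784293 mL/hr
Volume infused so far = 3.784293 mL/hr × 28 hr = 105.9602 mL
Volume remaining = 220 − 105.9602 = 114.0398 mL
New rate:
Dose = 8.6 mcg/kg/min × 25.27273 kg = 217.3455 mcg/min
217.3455 mcg/min × 60 min/hr = 13040.73 mcg/hr
Rate = 13040.73 mcg/hr ÷ 5209.091 mcg/mL = 2.503455 mL/hr
Time remaining = 114.0398 mL ÷ 2.503455 mL/hr = 45.55295 hr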